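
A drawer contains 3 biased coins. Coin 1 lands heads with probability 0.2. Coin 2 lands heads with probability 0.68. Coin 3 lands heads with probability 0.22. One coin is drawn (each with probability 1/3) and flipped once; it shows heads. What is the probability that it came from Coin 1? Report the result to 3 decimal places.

P(heads|C1) = 0.2; P(heads|C2) = 0.68; P(heads|C3) = 0.22.
Prior × likelihood for each source: 0.333333·0.2=0.06667, 0.333333·0.68=0.2267, 0.333333·0.22=0.07333. Summing gives P(heads) = 0.36667.
P(Coin 1 | heads) = 0.06667 / 0.36667 = 0.182.

Posterior probability ≈ 0.182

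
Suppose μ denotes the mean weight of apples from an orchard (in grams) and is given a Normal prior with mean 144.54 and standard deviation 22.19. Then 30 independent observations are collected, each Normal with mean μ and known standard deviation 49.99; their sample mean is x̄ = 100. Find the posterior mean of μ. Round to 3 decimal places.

Posterior mean ≈ 106.445

With known σ, the Normal prior is conjugate. Weight on the data is w = (n/σ²)/(n/σ² + 1/τ₀²) = 0.0120048/(0.0120048+0.00203089) = 0.85531.
Posterior mean = w·x̄ + (1−w)·μ₀ = 0.85531·100 + 0.14469·144.54 = 106.445.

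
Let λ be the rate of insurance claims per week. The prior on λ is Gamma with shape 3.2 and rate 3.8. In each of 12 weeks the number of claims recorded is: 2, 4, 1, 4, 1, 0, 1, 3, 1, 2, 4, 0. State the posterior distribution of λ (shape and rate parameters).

Posterior: Gamma(shape=26.2, rate=15.8)

The Poisson likelihood adds the total count to the shape and the number of exposure periods to the rate. Here ∑xᵢ = 23 and n = 12, so shape 3.2→26.2 and rate 3.8→15.8.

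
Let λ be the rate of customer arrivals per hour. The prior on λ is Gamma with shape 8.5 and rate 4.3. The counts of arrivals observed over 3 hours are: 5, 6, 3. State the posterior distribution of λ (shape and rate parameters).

Posterior: Gamma(shape=22.5, rate=7.3)

Total count ∑xᵢ = 14 over n = 3 hours.
Gamma is conjugate to the Poisson likelihood: posterior is Gamma(shape = 8.5+14 = 22.5, rate = 4.3+3 = 7.3).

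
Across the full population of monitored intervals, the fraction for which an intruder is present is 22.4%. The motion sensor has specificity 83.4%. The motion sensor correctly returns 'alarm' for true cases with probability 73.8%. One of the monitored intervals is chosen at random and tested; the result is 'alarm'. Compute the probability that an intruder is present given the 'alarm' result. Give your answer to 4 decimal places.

P(H | E) ≈ 0.5620

Let H be the event that an intruder is present. P(H) = 0.224, so P(¬H) = 0.776. With E the 'alarm' result, P(E|H) = 0.738 and P(E|¬H) = 0.166.
P(E) = 0.738·0.224 + 0.166·0.776 = 0.16531 + 0.12882 = 0.29413.
By Bayes' theorem, P(H|E) = 0.16531 / 0.29413 = 0.5620.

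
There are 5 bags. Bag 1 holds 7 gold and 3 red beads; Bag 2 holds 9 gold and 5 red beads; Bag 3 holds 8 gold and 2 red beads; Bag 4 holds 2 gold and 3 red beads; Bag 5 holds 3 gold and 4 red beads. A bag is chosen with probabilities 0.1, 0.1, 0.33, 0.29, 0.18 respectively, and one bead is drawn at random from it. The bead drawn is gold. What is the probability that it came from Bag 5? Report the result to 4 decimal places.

Tabulate prior·likelihood by source: [1] prior 0.1, lik 0.7, product 0.07000; [2] prior 0.1, lik 0.6429, product 0.06429; [3] prior 0.33, lik 0.8, product 0.2640; [4] prior 0.29, lik 0.4, product 0.1160; [5] prior 0.18, lik 0.4286, product 0.07714.
Normalizing constant = 0.59143; the posterior for Bag 5 is its product over the sum, 0.07714/0.59143 = 0.1304.

Posterior probability ≈ 0.1304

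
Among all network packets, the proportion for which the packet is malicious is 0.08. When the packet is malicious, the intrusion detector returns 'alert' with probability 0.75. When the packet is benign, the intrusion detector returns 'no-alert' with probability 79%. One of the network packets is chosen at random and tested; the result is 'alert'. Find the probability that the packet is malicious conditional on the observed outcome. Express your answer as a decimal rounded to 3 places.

P(H | E) ≈ 0.237

Let H be the event that the packet is malicious. P(H) = 0.08, so P(¬H) = 0.92. With E the 'alert' result, P(E|H) = 0.75 and P(E|¬H) = 0.21.
P(E) = 0.75·0.08 + 0.21·0.92 = 0.060000 + 0.19320 = 0.25320.
By Bayes' theorem, P(H|E) = 0.060000 / 0.25320 = 0.237.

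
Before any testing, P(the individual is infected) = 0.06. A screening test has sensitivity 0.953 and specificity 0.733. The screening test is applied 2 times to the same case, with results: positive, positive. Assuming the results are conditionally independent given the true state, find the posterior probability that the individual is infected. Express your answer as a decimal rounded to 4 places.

Let H be the event that the individual is infected; start with P(H) = 0.06. P('positive'|H) = 0.953, P('positive'|¬H) = 0.267.
Update on result 1 ('positive'): P(H) ← 0.953·0.0600 / (0.953·0.0600 + 0.267·0.9400) = 0.057180/0.30816 = 0.1856.
Update on result 2 ('positive'): P(H) ← 0.953·0.1856 / (0.953·0.1856 + 0.267·0.8144) = 0.17683/0.39429 = 0.4485.

Posterior P(H) ≈ 0.4485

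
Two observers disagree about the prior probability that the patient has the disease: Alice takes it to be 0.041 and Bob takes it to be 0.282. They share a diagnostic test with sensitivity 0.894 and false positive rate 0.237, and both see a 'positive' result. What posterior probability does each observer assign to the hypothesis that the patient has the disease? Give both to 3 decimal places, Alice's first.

P('+'|H) = 0.894, P('+'|¬H) = 0.237.
Alice: numerator 0.894·0.041 = 0.036654; evidence = 0.036654+0.237·0.959 = 0.26394; posterior = 0.139.
Bob: numerator 0.894·0.282 = 0.25211; evidence = 0.25211+0.237·0.718 = 0.42227; posterior = 0.597.

Alice: 0.139; Bob: 0.597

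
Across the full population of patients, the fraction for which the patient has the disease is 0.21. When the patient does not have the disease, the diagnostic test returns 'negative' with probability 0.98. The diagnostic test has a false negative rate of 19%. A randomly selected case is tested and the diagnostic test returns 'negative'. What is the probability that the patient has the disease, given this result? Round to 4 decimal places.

P(H | E) ≈ 0.0490

Write H for 'the patient has the disease'. Prior odds H:¬H = 0.21/0.79 = 0.26582. For the 'negative' outcome, the likelihood ratio is 0.19/0.98 = 0.19388.
Posterior odds = 0.26582 × 0.19388 = 0.051537, so P(H|E) = 0.051537/(1+0.051537) = 0.0490.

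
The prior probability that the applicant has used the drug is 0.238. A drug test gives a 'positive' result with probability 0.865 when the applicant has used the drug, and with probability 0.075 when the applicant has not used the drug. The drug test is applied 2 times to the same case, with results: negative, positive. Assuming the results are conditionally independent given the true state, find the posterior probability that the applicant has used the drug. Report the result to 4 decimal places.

Let H be the event that the applicant has used the drug; start with P(H) = 0.238. P('positive'|H) = 0.865, P('positive'|¬H) = 0.075.
Update on result 1 ('negative'): P(H) ← 0.135·0.2380 / (0.135·0.2380 + 0.925·0.7620) = 0.032130/0.73698 = 0.0436.
Update on result 2 ('positive'): P(H) ← 0.865·0.0436 / (0.865·0.0436 + 0.075·0.9564) = 0.037711/0.10944 = 0.3446.

Posterior P(H) ≈ 0.3446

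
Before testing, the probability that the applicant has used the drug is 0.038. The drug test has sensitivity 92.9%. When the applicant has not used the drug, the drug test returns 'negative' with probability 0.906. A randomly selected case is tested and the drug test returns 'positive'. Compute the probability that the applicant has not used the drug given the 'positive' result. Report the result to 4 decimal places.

Write H for 'the applicant has used the drug'. Prior odds H:¬H = 0.038/0.962 = 0.039501. For the 'positive' outcome, the likelihood ratio is 0.929/0.094 = 9.8830.
Posterior odds = 0.039501 × 9.8830 = 0.39039, so P(H|E) = 0.39039/(1+0.39039) = 0.2808. Then P(¬H|E) = 1 − 0.2808 = 0.7192.

P(¬H | E) ≈ 0.7192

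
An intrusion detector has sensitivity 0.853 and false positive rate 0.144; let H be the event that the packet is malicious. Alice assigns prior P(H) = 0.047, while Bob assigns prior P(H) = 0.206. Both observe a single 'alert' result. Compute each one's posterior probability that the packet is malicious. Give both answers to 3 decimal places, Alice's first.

The likelihood ratio for an 'alert' result is 0.853/0.144 = 5.9236.
Alice: prior odds 0.047/0.953 = 0.049318; posterior odds 0.29214; posterior probability 0.226.
Bob: prior odds 0.206/0.794 = 0.25945; posterior odds 1.5369; posterior probability 0.606.

Alice: 0.226; Bob: 0.606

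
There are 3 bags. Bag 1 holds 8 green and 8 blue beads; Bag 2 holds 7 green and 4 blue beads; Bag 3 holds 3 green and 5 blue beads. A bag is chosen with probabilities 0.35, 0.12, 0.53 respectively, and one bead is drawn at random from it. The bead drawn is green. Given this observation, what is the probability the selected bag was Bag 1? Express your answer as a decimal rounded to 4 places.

Posterior probability ≈ 0.3888

P(green|Bag 1) = 0.5; P(green|Bag 2) = 0.6364; P(green|Bag 3) = 0.375.
Prior × likelihood for each source: 0.35·0.5=0.1750, 0.12·0.6364=0.07636, 0.53·0.375=0.1988. Summing gives P(green) = 0.45011.
P(Bag 1 | green) = 0.1750 / 0.45011 = 0.3888.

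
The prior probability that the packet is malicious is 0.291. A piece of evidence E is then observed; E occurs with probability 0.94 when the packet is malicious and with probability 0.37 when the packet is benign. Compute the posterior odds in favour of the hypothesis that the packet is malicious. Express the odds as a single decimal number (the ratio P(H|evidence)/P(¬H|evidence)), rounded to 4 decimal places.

Posterior odds ≈ 1.0427

Prior odds = 0.291/(1−0.291) = 0.41044. In log-odds, ln(0.41044) = -0.89053.
Add log likelihood ratio: ln(2.5405) = 0.93238.
Posterior log-odds = 0.041845, so posterior odds = exp(0.041845) = 1.0427.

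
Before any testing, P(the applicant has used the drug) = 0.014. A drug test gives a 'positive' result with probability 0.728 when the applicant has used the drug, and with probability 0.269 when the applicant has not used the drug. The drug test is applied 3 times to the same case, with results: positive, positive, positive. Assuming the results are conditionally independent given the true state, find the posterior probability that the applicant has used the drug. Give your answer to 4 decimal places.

With H the event that the applicant has used the drug, the joint likelihood of the observed sequence is P(data|H) = 0.728·0.728·0.728 = 0.38583 and P(data|¬H) = 0.269·0.269·0.269 = 0.019465.
Bayes: P(H|data) = 0.014·0.38583 / (0.014·0.38583 + 0.986·0.019465) = 0.0054016/0.024594 = 0.2196.

Posterior P(H) ≈ 0.2196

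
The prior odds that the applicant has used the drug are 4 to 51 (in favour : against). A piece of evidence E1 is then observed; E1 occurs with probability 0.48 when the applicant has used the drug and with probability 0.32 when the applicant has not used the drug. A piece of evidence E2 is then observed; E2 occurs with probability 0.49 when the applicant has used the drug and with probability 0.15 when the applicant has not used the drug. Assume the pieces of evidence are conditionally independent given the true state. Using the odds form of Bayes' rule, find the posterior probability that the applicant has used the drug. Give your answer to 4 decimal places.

Prior odds = 4/51 = 0.078431.
Likelihood ratio for E1 = 0.48/0.32 = 1.5000.
Likelihood ratio for E2 = 0.49/0.15 = 3.2667.
Posterior odds = prior odds × LR₁ × LR₂ = 0.38431.
Posterior probability = odds/(1+odds) = 0.38431/1.3843 = 0.2776.

Posterior probability ≈ 0.2776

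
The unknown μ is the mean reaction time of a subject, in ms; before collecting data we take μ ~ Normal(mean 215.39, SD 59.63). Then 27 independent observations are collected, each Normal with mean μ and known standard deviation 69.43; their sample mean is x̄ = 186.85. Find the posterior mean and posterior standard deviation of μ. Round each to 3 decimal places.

With known σ, the Normal prior is conjugate. Weight on the data is w = (n/σ²)/(n/σ² + 1/τ₀²) = 0.00560105/(0.00560105+0.00028124) = 0.95219.
Posterior mean = w·x̄ + (1−w)·μ₀ = 0.95219·186.85 + 0.047811·215.39 = 188.215. Posterior variance = 1/(0.00560105+0.00028124) = 170.002, so SD = 13.038.

Posterior mean ≈ 188.215; posterior SD ≈ 13.038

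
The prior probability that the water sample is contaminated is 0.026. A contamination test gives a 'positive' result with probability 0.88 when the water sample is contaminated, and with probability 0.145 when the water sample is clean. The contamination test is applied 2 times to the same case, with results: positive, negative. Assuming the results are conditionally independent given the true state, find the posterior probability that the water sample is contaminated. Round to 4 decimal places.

Posterior P(H) ≈ 0.0222

Let H be the event that the water sample is contaminated; start with P(H) = 0.026. P('positive'|H) = 0.88, P('positive'|¬H) = 0.145.
Update on result 1 ('positive'): P(H) ← 0.88·0.0260 / (0.88·0.0260 + 0.145·0.9740) = 0.022880/0.16411 = 0.1394.
Update on result 2 ('negative'): P(H) ← 0.12·0.1394 / (0.12·0.1394 + 0.855·0.8606) = 0.016730/0.75253 = 0.0222.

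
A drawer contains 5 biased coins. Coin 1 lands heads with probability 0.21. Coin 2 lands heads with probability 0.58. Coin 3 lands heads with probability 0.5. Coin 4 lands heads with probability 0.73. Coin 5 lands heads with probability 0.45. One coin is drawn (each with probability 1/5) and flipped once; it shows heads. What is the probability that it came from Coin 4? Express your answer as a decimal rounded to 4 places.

Posterior probability ≈ 0.2955

Tabulate prior·likelihood by source: [1] prior 0.2, lik 0.21, product 0.04200; [2] prior 0.2, lik 0.58, product 0.1160; [3] prior 0.2, lik 0.5, product 0.1000; [4] prior 0.2, lik 0.73, product 0.1460; [5] prior 0.2, lik 0.45, product 0.09000.
Normalizing constant = 0.49400; the posterior for Coin 4 is its product over the sum, 0.1460/0.49400 = 0.2955.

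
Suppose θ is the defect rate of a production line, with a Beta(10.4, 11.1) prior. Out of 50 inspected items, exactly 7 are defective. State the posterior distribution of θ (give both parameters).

The binomial likelihood is conjugate to the Beta prior: with 7 successes and 43 failures, the posterior is Beta(10.4+7, 11.1+43) = Beta(17.4, 54.1).

Posterior: Beta(17.4, 54.1)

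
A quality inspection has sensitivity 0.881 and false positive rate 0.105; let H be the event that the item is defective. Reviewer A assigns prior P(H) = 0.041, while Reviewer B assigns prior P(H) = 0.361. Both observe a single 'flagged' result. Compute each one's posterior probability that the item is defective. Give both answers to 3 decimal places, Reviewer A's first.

Reviewer A: 0.264; Reviewer B: 0.826

The likelihood ratio for a 'flagged' result is 0.881/0.105 = 8.3905.
Reviewer A: prior odds 0.041/0.959 = 0.042753; posterior odds 0.35872; posterior probability 0.264.
Reviewer B: prior odds 0.361/0.639 = 0.56495; posterior odds 4.7402; posterior probability 0.826.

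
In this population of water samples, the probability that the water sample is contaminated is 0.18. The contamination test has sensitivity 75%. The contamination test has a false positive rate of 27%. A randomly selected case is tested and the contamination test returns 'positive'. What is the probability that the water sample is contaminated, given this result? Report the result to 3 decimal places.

Write H for 'the water sample is contaminated'. Prior odds H:¬H = 0.18/0.82 = 0.21951. For the 'positive' outcome, the likelihood ratio is 0.75/0.27 = 2.7778.
Posterior odds = 0.21951 × 2.7778 = 0.60976, so P(H|E) = 0.60976/(1+0.60976) = 0.379.

P(H | E) ≈ 0.379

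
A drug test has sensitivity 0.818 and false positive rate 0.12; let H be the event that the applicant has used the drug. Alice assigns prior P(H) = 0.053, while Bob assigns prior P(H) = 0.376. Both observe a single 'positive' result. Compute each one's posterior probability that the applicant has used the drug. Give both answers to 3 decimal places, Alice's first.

The likelihood ratio for a 'positive' result is 0.818/0.12 = 6.8167.
Alice: prior odds 0.053/0.947 = 0.055966; posterior odds 0.38150; posterior probability 0.276.
Bob: prior odds 0.376/0.624 = 0.60256; posterior odds 4.1075; posterior probability 0.804.

Alice: 0.276; Bob: 0.804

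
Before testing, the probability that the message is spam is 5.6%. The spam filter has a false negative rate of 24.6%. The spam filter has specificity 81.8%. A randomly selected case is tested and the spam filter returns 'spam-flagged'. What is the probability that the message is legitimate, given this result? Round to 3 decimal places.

Write H for 'the message is spam'. Prior odds H:¬H = 0.056/0.944 = 0.059322. For the 'spam-flagged' outcome, the likelihood ratio is 0.754/0.182 = 4.1429.
Posterior odds = 0.059322 × 4.1429 = 0.24576, so P(H|E) = 0.24576/(1+0.24576) = 0.197. Then P(¬H|E) = 1 − 0.197 = 0.803.

P(¬H | E) ≈ 0.803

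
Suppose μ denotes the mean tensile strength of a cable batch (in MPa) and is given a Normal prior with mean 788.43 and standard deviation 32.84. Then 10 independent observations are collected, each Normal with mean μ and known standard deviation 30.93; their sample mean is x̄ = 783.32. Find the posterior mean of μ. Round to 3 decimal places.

Posterior mean ≈ 783.736

Prior precision 1/τ₀² = 1/32.84² = 0.00092724; data precision n/σ² = 10/30.93² = 0.0104530.
Posterior precision = 0.00092724 + 0.0104530 = 0.0113802.
Posterior mean = (0.00092724·788.43 + 0.0104530·783.32) / 0.0113802 = 783.736.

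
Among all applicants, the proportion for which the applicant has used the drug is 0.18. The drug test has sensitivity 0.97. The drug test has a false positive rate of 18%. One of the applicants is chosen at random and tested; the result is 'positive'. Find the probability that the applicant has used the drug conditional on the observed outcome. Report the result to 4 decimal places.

Write H for 'the applicant has used the drug'. Prior odds H:¬H = 0.18/0.82 = 0.21951. For the 'positive' outcome, the likelihood ratio is 0.97/0.18 = 5.3889.
Posterior odds = 0.21951 × 5.3889 = 1.1829, so P(H|E) = 1.1829/(1+1.1829) = 0.5419.

P(H | E) ≈ 0.5419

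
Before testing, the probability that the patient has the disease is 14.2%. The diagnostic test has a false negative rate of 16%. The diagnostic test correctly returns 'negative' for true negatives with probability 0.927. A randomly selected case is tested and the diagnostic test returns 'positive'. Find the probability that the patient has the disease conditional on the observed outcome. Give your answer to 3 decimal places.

P(H | E) ≈ 0.656

Let H be the event that the patient has the disease. P(H) = 0.142, so P(¬H) = 0.858. With E the 'positive' result, P(E|H) = 0.84 and P(E|¬H) = 0.073.
P(E) = 0.84·0.142 + 0.073·0.858 = 0.11928 + 0.062634 = 0.18191.
By Bayes' theorem, P(H|E) = 0.11928 / 0.18191 = 0.656.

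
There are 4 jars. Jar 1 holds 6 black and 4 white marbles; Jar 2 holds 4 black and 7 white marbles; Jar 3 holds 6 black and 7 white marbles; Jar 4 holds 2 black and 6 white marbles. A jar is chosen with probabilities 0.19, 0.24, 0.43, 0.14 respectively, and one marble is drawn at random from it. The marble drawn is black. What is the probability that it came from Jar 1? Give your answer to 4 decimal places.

Tabulate prior·likelihood by source: [1] prior 0.19, lik 0.6, product 0.1140; [2] prior 0.24, lik 0.3636, product 0.08727; [3] prior 0.43, lik 0.4615, product 0.1985; [4] prior 0.14, lik 0.25, product 0.03500.
Normalizing constant = 0.43473; the posterior for Jar 1 is its product over the sum, 0.1140/0.43473 = 0.2622.

Posterior probability ≈ 0.2622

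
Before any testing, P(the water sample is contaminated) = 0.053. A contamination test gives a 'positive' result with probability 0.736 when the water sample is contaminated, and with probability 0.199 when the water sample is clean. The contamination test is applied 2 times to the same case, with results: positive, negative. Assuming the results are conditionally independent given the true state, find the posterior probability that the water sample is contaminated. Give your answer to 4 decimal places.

Posterior P(H) ≈ 0.0639

With H the event that the water sample is contaminated, the joint likelihood of the observed sequence is P(data|H) = 0.736·0.264 = 0.19430 and P(data|¬H) = 0.199·0.801 = 0.15940.
Bayes: P(H|data) = 0.053·0.19430 / (0.053·0.19430 + 0.947·0.15940) = 0.010298/0.16125 = 0.0639.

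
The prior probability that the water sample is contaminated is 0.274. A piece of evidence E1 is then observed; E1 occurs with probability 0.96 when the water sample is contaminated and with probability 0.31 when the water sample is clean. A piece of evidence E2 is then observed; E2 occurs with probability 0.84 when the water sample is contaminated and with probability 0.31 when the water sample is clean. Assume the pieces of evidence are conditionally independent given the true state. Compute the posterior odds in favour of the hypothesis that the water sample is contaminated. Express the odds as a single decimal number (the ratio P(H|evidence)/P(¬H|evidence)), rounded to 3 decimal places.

Prior odds = 0.274/(1−0.274) = 0.37741.
Likelihood ratio for E1 = 0.96/0.31 = 3.0968.
Likelihood ratio for E2 = 0.84/0.31 = 2.7097.
Posterior odds = prior odds × LR₁ × LR₂ = 3.1669.

Posterior odds ≈ 3.167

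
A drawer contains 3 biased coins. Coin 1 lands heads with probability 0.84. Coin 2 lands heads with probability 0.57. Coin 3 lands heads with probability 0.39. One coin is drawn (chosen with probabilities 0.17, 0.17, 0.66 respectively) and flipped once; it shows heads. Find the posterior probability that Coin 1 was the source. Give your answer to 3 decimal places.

Posterior probability ≈ 0.287

Tabulate prior·likelihood by source: [1] prior 0.17, lik 0.84, product 0.1428; [2] prior 0.17, lik 0.57, product 0.09690; [3] prior 0.66, lik 0.39, product 0.2574.
Normalizing constant = 0.49710; the posterior for Coin 1 is its product over the sum, 0.1428/0.49710 = 0.287.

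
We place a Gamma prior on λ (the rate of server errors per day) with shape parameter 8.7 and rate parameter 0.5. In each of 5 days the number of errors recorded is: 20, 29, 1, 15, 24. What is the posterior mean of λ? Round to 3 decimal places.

Posterior mean ≈ 17.764

Total count ∑xᵢ = 89 over n = 5 days.
Gamma is conjugate to the Poisson likelihood: posterior is Gamma(shape = 8.7+89 = 97.7, rate = 0.5+5 = 5.5).
E[λ | data] = 97.7/5.5 = 17.764.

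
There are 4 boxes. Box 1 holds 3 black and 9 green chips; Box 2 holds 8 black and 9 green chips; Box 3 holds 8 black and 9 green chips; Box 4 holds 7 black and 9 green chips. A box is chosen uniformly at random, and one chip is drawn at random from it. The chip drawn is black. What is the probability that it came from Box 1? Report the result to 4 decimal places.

Posterior probability ≈ 0.1535

P(black|Box 1) = 0.25; P(black|Box 2) = 0.4706; P(black|Box 3) = 0.4706; P(black|Box 4) = 0.4375.
Prior × likelihood for each source: 0.25·0.25=0.06250, 0.25·0.4706=0.1176, 0.25·0.4706=0.1176, 0.25·0.4375=0.1094. Summing gives P(black) = 0.40717.
P(Box 1 | black) = 0.06250 / 0.40717 = 0.1535.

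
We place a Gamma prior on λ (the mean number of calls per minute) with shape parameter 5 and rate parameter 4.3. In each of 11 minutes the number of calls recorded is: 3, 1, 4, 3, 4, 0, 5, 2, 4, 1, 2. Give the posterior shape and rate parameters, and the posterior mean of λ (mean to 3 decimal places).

The Poisson likelihood adds the total count to the shape and the number of exposure periods to the rate. Here ∑xᵢ = 29 and n = 11, so shape 5→34 and rate 4.3→15.3.
Posterior mean = shape/rate = 34/15.3 = 2.222.

Posterior: Gamma(shape=34, rate=15.3); mean ≈ 2.222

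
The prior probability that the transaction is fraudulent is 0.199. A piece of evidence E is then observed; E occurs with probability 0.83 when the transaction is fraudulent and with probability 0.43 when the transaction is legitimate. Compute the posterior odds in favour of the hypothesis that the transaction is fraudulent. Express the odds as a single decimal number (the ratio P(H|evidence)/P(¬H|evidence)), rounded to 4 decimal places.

Posterior odds ≈ 0.4795

Prior odds = 0.199/(1−0.199) = 0.24844.
Likelihood ratio for E = 0.83/0.43 = 1.9302.
Posterior odds = prior odds × LR = 0.47955.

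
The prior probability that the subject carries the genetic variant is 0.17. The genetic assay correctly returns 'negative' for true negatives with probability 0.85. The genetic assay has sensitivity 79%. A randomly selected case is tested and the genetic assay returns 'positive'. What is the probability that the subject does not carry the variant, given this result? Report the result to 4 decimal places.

Let H be the event that the subject carries the genetic variant. P(H) = 0.17, so P(¬H) = 0.83. With E the 'positive' result, P(E|H) = 0.79 and P(E|¬H) = 0.15.
P(E) = 0.79·0.17 + 0.15·0.83 = 0.13430 + 0.12450 = 0.25880.
By Bayes' theorem, P(H|E) = 0.13430 / 0.25880 = 0.5189. Hence P(¬H|E) = 1 − 0.5189 = 0.4811.

P(¬H | E) ≈ 0.4811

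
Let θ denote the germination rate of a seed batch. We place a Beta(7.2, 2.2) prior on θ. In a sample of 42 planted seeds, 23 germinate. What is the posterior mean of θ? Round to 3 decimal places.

Observing 23 successes and 19 failures updates Beta(7.2, 2.2) by adding the success and failure counts to the two shape parameters: α = 7.2+23 = 30.2, β = 2.2+19 = 21.2.
Posterior mean = α/(α+β) = 30.2/51.4 = 0.588.

Posterior mean ≈ 0.588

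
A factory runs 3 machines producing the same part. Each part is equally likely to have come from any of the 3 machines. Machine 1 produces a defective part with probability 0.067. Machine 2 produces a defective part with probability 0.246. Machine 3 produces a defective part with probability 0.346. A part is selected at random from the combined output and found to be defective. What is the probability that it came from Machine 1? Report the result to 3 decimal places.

Posterior probability ≈ 0.102

Tabulate prior·likelihood by source: [1] prior 0.333333, lik 0.067, product 0.02233; [2] prior 0.333333, lik 0.246, product 0.08200; [3] prior 0.333333, lik 0.346, product 0.1153.
Normalizing constant = 0.21967; the posterior for Machine 1 is its product over the sum, 0.02233/0.21967 = 0.102.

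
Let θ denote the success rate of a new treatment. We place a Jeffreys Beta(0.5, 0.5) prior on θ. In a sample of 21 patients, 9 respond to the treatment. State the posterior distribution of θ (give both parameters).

Observing 9 successes and 12 failures updates Beta(0.5, 0.5) by adding the success and failure counts to the two shape parameters: α = 0.5+9 = 9.5, β = 0.5+12 = 12.5.

Posterior: Beta(9.5, 12.5)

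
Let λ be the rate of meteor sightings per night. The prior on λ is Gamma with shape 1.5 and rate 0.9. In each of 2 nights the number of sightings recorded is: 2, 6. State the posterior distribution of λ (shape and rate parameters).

Total count ∑xᵢ = 8 over n = 2 nights.
Gamma is conjugate to the Poisson likelihood: posterior is Gamma(shape = 1.5+8 = 9.5, rate = 0.9+2 = 2.9).

Posterior: Gamma(shape=9.5, rate=2.9)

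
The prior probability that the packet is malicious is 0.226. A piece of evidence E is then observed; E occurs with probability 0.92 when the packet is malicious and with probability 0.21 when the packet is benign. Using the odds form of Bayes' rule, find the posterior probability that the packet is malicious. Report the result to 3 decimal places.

Posterior probability ≈ 0.561

Prior odds = 0.226/(1−0.226) = 0.29199. In log-odds, ln(0.29199) = -1.2310.
Add log likelihood ratio: ln(4.3810) = 1.4773.
Posterior log-odds = 0.24623, so posterior odds = exp(0.24623) = 1.2792. Converting, P(H|E) = 1.2792/2.2792 = 0.561.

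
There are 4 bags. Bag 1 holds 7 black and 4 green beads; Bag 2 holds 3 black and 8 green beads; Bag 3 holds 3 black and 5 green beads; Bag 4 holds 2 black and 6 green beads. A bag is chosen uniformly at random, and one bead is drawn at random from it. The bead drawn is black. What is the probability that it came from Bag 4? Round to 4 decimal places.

Tabulate prior·likelihood by source: [1] prior 0.25, lik 0.6364, product 0.1591; [2] prior 0.25, lik 0.2727, product 0.06818; [3] prior 0.25, lik 0.375, product 0.09375; [4] prior 0.25, lik 0.25, product 0.06250.
Normalizing constant = 0.38352; the posterior for Bag 4 is its product over the sum, 0.06250/0.38352 = 0.1630.

Posterior probability ≈ 0.1630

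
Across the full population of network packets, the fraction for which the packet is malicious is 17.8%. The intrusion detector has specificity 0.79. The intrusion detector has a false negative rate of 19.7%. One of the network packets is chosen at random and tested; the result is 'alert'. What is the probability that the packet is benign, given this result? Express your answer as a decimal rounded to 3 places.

Let H be the event that the packet is malicious. P(H) = 0.178, so P(¬H) = 0.822. With E the 'alert' result, P(E|H) = 0.803 and P(E|¬H) = 0.21.
P(E) = 0.803·0.178 + 0.21·0.822 = 0.14293 + 0.17262 = 0.31555.
By Bayes' theorem, P(H|E) = 0.14293 / 0.31555 = 0.453. Hence P(¬H|E) = 1 − 0.453 = 0.547.

P(¬H | E) ≈ 0.547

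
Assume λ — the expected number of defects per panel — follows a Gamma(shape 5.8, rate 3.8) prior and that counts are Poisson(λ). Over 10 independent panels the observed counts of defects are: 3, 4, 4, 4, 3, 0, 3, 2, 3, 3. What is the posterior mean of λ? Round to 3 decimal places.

Posterior mean ≈ 2.522

The Poisson likelihood adds the total count to the shape and the number of exposure periods to the rate. Here ∑xᵢ = 29 and n = 10, so shape 5.8→34.8 and rate 3.8→13.8.
Posterior mean = shape/rate = 34.8/13.8 = 2.522.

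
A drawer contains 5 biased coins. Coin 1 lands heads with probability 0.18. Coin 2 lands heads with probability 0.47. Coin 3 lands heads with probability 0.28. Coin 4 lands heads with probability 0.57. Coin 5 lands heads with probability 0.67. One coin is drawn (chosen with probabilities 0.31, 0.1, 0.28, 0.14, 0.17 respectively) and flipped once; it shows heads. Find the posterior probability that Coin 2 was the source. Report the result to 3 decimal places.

Tabulate prior·likelihood by source: [1] prior 0.31, lik 0.18, product 0.05580; [2] prior 0.1, lik 0.47, product 0.04700; [3] prior 0.28, lik 0.28, product 0.07840; [4] prior 0.14, lik 0.57, product 0.07980; [5] prior 0.17, lik 0.67, product 0.1139.
Normalizing constant = 0.37490; the posterior for Coin 2 is its product over the sum, 0.04700/0.37490 = 0.125.

Posterior probability ≈ 0.125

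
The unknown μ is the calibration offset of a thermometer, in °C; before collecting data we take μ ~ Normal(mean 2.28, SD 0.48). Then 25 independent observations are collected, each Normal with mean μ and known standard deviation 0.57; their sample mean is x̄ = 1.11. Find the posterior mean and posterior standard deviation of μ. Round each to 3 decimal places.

With known σ, the Normal prior is conjugate. Weight on the data is w = (n/σ²)/(n/σ² + 1/τ₀²) = 76.9468/(76.9468+4.34028) = 0.94661.
Posterior mean = w·x̄ + (1−w)·μ₀ = 0.94661·1.11 + 0.053394·2.28 = 1.172. Posterior variance = 1/(76.9468+4.34028) = 0.0123021, so SD = 0.111.

Posterior mean ≈ 1.172; posterior SD ≈ 0.111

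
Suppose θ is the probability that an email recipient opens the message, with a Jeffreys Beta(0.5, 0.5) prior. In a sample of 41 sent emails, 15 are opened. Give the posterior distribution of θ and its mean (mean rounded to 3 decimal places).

The binomial likelihood is conjugate to the Beta prior: with 15 successes and 26 failures, the posterior is Beta(0.5+15, 0.5+26) = Beta(15.5, 26.5).
E[θ | data] = 15.5/(15.5+26.5) = 0.369.

Posterior: Beta(15.5, 26.5); mean ≈ 0.369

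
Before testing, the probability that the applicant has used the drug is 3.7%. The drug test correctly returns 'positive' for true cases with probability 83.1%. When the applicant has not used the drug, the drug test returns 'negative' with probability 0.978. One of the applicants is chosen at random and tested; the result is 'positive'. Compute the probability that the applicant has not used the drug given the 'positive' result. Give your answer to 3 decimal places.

P(¬H | E) ≈ 0.408

Write H for 'the applicant has used the drug'. Prior odds H:¬H = 0.037/0.963 = 0.038422. For the 'positive' outcome, the likelihood ratio is 0.831/0.022 = 37.773.
Posterior odds = 0.038422 × 37.773 = 1.4513, so P(H|E) = 1.4513/(1+1.4513) = 0.592. Then P(¬H|E) = 1 − 0.592 = 0.408.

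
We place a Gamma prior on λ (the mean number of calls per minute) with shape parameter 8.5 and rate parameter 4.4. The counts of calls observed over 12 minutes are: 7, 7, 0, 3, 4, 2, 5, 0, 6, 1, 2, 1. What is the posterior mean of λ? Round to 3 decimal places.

Posterior mean ≈ 2.835

Total count ∑xᵢ = 38 over n = 12 minutes.
Gamma is conjugate to the Poisson likelihood: posterior is Gamma(shape = 8.5+38 = 46.5, rate = 4.4+12 = 16.4).
E[λ | data] = 46.5/16.4 = 2.835.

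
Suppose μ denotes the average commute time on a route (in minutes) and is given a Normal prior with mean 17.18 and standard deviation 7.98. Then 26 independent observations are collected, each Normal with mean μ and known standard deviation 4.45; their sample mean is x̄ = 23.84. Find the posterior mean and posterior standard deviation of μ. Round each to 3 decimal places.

With known σ, the Normal prior is conjugate. Weight on the data is w = (n/σ²)/(n/σ² + 1/τ₀²) = 1.31297/(1.31297+0.0157034) = 0.98818.
Posterior mean = w·x̄ + (1−w)·μ₀ = 0.98818·23.84 + 0.011819·17.18 = 23.761. Posterior variance = 1/(1.31297+0.0157034) = 0.752633, so SD = 0.868.

Posterior mean ≈ 23.761; posterior SD ≈ 0.868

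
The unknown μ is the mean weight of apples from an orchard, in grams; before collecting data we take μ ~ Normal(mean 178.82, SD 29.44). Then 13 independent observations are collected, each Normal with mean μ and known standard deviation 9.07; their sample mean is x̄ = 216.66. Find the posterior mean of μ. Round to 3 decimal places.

Posterior mean ≈ 216.386

With known σ, the Normal prior is conjugate. Weight on the data is w = (n/σ²)/(n/σ² + 1/τ₀²) = 0.158026/(0.158026+0.00115378) = 0.99275.
Posterior mean = w·x̄ + (1−w)·μ₀ = 0.99275·216.66 + 0.0072483·178.82 = 216.386.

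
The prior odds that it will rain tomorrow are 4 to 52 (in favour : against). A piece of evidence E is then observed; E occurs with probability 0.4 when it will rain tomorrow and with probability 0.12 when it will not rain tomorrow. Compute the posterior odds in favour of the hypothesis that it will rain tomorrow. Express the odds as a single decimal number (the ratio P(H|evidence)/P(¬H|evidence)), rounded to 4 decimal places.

Posterior odds ≈ 0.2564

Prior odds = 4/52 = 0.076923. In log-odds, ln(0.076923) = -2.5649.
Add log likelihood ratio: ln(3.3333) = 1.2040.
Posterior log-odds = -1.3610, so posterior odds = exp(-1.3610) = 0.25641.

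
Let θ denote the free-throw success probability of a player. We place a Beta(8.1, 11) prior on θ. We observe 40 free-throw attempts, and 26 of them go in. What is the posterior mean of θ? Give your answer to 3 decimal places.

Posterior mean ≈ 0.577

The binomial likelihood is conjugate to the Beta prior: with 26 successes and 14 failures, the posterior is Beta(8.1+26, 11+14) = Beta(34.1, 25).
Posterior mean = α/(α+β) = 34.1/59.1 = 0.577.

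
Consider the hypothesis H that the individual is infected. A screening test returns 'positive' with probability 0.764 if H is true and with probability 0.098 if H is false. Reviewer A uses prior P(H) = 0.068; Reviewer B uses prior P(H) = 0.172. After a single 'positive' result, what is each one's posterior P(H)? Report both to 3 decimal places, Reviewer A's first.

The likelihood ratio for a 'positive' result is 0.764/0.098 = 7.7959.
Reviewer A: prior odds 0.068/0.932 = 0.072961; posterior odds 0.56880; posterior probability 0.363.
Reviewer B: prior odds 0.172/0.828 = 0.20773; posterior odds 1.6194; posterior probability 0.618.

Reviewer A: 0.363; Reviewer B: 0.618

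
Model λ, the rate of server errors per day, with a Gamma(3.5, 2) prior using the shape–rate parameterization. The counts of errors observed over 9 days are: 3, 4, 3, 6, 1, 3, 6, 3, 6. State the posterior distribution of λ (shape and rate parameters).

Posterior: Gamma(shape=38.5, rate=11)

Total count ∑xᵢ = 35 over n = 9 days.
Gamma is conjugate to the Poisson likelihood: posterior is Gamma(shape = 3.5+35 = 38.5, rate = 2+9 = 11).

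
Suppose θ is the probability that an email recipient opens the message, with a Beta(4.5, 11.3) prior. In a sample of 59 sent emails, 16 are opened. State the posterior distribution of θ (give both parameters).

Observing 16 successes and 43 failures updates Beta(4.5, 11.3) by adding the success and failure counts to the two shape parameters: α = 4.5+16 = 20.5, β = 11.3+43 = 54.3.

Posterior: Beta(20.5, 54.3)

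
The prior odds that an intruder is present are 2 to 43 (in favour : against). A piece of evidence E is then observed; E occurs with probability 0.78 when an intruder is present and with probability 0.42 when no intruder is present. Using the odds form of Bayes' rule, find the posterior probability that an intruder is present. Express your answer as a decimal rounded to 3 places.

Posterior probability ≈ 0.080

Prior odds = 2/43 = 0.046512. In log-odds, ln(0.046512) = -3.0681.
Add log likelihood ratio: ln(1.8571) = 0.61904.
Posterior log-odds = -2.4490, so posterior odds = exp(-2.4490) = 0.086379. Converting, P(H|E) = 0.086379/1.0864 = 0.080.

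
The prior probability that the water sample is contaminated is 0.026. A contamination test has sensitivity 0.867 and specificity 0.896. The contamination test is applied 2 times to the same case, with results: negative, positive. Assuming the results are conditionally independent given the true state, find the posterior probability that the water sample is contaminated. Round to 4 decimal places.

Posterior P(H) ≈ 0.0320

Let H be the event that the water sample is contaminated; start with P(H) = 0.026. P('positive'|H) = 0.867, P('positive'|¬H) = 0.104.
Update on result 1 ('negative'): P(H) ← 0.133·0.0260 / (0.133·0.0260 + 0.896·0.9740) = 0.0034580/0.87616 = 0.0039.
Update on result 2 ('positive'): P(H) ← 0.867·0.0039 / (0.867·0.0039 + 0.104·0.9961) = 0.0034218/0.10701 = 0.0320.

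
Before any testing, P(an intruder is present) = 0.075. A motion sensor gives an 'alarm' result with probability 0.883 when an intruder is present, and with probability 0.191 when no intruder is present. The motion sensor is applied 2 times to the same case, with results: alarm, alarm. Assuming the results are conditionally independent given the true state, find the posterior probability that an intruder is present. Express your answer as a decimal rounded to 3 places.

Let H be the event that an intruder is present; start with P(H) = 0.075. P('alarm'|H) = 0.883, P('alarm'|¬H) = 0.191.
Update on result 1 ('alarm'): P(H) ← 0.883·0.0750 / (0.883·0.0750 + 0.191·0.9250) = 0.066225/0.24290 = 0.2726.
Update on result 2 ('alarm'): P(H) ← 0.883·0.2726 / (0.883·0.2726 + 0.191·0.7274) = 0.24074/0.37967 = 0.6341.

Posterior P(H) ≈ 0.634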